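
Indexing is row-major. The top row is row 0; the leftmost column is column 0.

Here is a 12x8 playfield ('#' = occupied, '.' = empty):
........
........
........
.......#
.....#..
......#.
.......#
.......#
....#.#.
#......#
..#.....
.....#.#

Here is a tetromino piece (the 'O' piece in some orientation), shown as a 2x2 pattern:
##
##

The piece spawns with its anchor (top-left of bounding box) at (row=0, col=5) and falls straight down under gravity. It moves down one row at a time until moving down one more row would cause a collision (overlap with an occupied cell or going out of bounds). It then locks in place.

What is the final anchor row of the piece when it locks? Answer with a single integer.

Spawn at (row=0, col=5). Try each row:
  row 0: fits
  row 1: fits
  row 2: fits
  row 3: blocked -> lock at row 2

Answer: 2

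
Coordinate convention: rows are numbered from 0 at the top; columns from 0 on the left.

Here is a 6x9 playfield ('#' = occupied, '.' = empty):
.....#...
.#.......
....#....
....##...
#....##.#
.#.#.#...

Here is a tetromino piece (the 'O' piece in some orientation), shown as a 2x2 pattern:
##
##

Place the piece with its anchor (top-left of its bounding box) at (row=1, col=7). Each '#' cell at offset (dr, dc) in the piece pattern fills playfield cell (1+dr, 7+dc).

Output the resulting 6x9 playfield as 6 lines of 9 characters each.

Fill (1+0,7+0) = (1,7)
Fill (1+0,7+1) = (1,8)
Fill (1+1,7+0) = (2,7)
Fill (1+1,7+1) = (2,8)

Answer: .....#...
.#.....##
....#..##
....##...
#....##.#
.#.#.#...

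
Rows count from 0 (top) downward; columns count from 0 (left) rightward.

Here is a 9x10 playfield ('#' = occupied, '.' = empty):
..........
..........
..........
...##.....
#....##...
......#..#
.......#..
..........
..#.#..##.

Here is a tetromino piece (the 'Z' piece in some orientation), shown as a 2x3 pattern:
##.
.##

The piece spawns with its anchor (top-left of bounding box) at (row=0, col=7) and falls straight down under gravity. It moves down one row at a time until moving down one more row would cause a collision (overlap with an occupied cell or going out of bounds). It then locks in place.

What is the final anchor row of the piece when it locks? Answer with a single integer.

Spawn at (row=0, col=7). Try each row:
  row 0: fits
  row 1: fits
  row 2: fits
  row 3: fits
  row 4: blocked -> lock at row 3

Answer: 3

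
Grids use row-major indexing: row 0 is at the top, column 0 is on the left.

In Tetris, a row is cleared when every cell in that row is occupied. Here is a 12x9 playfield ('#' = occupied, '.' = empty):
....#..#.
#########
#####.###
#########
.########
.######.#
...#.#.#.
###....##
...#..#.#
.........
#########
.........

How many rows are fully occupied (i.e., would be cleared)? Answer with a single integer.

Check each row:
  row 0: 7 empty cells -> not full
  row 1: 0 empty cells -> FULL (clear)
  row 2: 1 empty cell -> not full
  row 3: 0 empty cells -> FULL (clear)
  row 4: 1 empty cell -> not full
  row 5: 2 empty cells -> not full
  row 6: 6 empty cells -> not full
  row 7: 4 empty cells -> not full
  row 8: 6 empty cells -> not full
  row 9: 9 empty cells -> not full
  row 10: 0 empty cells -> FULL (clear)
  row 11: 9 empty cells -> not full
Total rows cleared: 3

Answer: 3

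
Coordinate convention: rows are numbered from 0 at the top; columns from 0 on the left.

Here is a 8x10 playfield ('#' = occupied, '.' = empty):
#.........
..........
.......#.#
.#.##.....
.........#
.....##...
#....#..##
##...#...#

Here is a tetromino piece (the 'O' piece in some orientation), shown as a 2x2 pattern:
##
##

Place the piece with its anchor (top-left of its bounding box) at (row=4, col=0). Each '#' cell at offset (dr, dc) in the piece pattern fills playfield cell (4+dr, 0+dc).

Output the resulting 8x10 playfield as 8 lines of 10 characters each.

Fill (4+0,0+0) = (4,0)
Fill (4+0,0+1) = (4,1)
Fill (4+1,0+0) = (5,0)
Fill (4+1,0+1) = (5,1)

Answer: #.........
..........
.......#.#
.#.##.....
##.......#
##...##...
#....#..##
##...#...#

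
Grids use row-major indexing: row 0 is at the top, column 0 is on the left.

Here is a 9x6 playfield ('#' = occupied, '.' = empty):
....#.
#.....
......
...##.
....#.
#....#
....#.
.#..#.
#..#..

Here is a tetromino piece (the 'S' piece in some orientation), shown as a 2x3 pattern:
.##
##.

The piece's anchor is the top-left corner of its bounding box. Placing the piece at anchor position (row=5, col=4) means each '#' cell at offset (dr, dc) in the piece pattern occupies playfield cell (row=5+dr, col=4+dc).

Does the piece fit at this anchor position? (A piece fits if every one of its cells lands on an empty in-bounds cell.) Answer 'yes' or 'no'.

Answer: no

Derivation:
Check each piece cell at anchor (5, 4):
  offset (0,1) -> (5,5): occupied ('#') -> FAIL
  offset (0,2) -> (5,6): out of bounds -> FAIL
  offset (1,0) -> (6,4): occupied ('#') -> FAIL
  offset (1,1) -> (6,5): empty -> OK
All cells valid: no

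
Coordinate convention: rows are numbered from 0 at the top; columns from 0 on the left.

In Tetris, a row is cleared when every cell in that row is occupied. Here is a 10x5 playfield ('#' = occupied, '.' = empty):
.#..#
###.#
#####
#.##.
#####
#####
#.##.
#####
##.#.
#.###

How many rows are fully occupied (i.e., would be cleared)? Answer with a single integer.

Answer: 4

Derivation:
Check each row:
  row 0: 3 empty cells -> not full
  row 1: 1 empty cell -> not full
  row 2: 0 empty cells -> FULL (clear)
  row 3: 2 empty cells -> not full
  row 4: 0 empty cells -> FULL (clear)
  row 5: 0 empty cells -> FULL (clear)
  row 6: 2 empty cells -> not full
  row 7: 0 empty cells -> FULL (clear)
  row 8: 2 empty cells -> not full
  row 9: 1 empty cell -> not full
Total rows cleared: 4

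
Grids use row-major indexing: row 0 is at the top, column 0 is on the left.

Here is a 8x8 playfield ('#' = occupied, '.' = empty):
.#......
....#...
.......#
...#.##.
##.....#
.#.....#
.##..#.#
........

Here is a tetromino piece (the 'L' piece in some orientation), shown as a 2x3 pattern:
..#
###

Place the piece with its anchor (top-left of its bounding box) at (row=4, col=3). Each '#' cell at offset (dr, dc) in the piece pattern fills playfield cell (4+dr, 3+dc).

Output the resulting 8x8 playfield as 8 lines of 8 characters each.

Fill (4+0,3+2) = (4,5)
Fill (4+1,3+0) = (5,3)
Fill (4+1,3+1) = (5,4)
Fill (4+1,3+2) = (5,5)

Answer: .#......
....#...
.......#
...#.##.
##...#.#
.#.###.#
.##..#.#
........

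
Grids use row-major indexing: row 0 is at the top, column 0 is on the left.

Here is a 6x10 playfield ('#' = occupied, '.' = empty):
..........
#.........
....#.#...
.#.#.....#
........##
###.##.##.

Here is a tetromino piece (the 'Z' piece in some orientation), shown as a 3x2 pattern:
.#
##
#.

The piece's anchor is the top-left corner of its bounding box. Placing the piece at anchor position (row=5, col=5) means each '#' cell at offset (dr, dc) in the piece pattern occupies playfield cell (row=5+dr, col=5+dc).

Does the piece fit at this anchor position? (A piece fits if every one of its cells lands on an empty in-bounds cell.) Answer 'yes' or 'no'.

Check each piece cell at anchor (5, 5):
  offset (0,1) -> (5,6): empty -> OK
  offset (1,0) -> (6,5): out of bounds -> FAIL
  offset (1,1) -> (6,6): out of bounds -> FAIL
  offset (2,0) -> (7,5): out of bounds -> FAIL
All cells valid: no

Answer: no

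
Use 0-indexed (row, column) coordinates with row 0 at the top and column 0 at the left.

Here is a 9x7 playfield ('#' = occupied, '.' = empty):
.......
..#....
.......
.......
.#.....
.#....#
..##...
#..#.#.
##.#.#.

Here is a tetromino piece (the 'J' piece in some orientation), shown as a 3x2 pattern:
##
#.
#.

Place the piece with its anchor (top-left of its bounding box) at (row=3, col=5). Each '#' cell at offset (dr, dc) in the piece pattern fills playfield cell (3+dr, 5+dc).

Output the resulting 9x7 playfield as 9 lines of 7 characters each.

Answer: .......
..#....
.......
.....##
.#...#.
.#...##
..##...
#..#.#.
##.#.#.

Derivation:
Fill (3+0,5+0) = (3,5)
Fill (3+0,5+1) = (3,6)
Fill (3+1,5+0) = (4,5)
Fill (3+2,5+0) = (5,5)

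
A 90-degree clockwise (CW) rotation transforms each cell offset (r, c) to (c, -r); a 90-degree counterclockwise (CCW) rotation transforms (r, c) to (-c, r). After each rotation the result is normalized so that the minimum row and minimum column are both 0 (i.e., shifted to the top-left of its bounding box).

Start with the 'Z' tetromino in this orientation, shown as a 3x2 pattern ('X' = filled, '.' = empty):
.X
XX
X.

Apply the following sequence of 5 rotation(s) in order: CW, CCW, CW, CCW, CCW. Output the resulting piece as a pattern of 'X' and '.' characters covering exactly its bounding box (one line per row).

Start:
.X
XX
X.
After rotation 1 (CW):
XX.
.XX
After rotation 2 (CCW):
.X
XX
X.
After rotation 3 (CW):
XX.
.XX
After rotation 4 (CCW):
.X
XX
X.
After rotation 5 (CCW):
XX.
.XX

Answer: XX.
.XX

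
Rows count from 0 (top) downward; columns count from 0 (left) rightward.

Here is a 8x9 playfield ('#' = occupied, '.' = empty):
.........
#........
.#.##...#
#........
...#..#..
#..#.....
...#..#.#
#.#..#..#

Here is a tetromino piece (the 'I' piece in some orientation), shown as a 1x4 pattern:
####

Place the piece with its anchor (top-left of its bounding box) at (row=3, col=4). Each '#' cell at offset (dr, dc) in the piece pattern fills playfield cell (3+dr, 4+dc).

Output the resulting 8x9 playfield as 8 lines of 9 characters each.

Answer: .........
#........
.#.##...#
#...####.
...#..#..
#..#.....
...#..#.#
#.#..#..#

Derivation:
Fill (3+0,4+0) = (3,4)
Fill (3+0,4+1) = (3,5)
Fill (3+0,4+2) = (3,6)
Fill (3+0,4+3) = (3,7)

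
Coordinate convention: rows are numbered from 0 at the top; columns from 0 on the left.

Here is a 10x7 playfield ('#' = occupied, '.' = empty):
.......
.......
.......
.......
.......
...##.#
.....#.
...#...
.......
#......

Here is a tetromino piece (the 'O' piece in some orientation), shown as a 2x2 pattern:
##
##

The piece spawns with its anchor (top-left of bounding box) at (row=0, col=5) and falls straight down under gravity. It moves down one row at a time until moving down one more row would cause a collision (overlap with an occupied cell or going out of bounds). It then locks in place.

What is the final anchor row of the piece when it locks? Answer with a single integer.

Spawn at (row=0, col=5). Try each row:
  row 0: fits
  row 1: fits
  row 2: fits
  row 3: fits
  row 4: blocked -> lock at row 3

Answer: 3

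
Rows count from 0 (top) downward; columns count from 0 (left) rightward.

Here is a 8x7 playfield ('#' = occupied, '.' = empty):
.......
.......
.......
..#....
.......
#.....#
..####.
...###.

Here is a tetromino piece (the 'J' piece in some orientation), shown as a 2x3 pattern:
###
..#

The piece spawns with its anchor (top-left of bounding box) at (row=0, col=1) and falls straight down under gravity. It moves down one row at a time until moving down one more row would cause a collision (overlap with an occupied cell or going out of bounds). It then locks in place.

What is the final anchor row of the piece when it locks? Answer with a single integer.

Spawn at (row=0, col=1). Try each row:
  row 0: fits
  row 1: fits
  row 2: fits
  row 3: blocked -> lock at row 2

Answer: 2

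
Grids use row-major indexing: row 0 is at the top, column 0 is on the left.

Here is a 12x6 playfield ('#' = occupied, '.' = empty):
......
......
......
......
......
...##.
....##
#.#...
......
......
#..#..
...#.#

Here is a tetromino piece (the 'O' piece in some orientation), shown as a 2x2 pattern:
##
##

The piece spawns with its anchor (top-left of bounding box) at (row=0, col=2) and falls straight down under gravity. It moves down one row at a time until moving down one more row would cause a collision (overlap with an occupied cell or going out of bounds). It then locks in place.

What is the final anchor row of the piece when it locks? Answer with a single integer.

Spawn at (row=0, col=2). Try each row:
  row 0: fits
  row 1: fits
  row 2: fits
  row 3: fits
  row 4: blocked -> lock at row 3

Answer: 3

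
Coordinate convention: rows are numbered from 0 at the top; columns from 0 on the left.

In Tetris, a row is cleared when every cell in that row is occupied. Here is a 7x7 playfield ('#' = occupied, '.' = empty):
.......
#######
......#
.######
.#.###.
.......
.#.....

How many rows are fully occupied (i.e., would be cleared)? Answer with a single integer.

Answer: 1

Derivation:
Check each row:
  row 0: 7 empty cells -> not full
  row 1: 0 empty cells -> FULL (clear)
  row 2: 6 empty cells -> not full
  row 3: 1 empty cell -> not full
  row 4: 3 empty cells -> not full
  row 5: 7 empty cells -> not full
  row 6: 6 empty cells -> not full
Total rows cleared: 1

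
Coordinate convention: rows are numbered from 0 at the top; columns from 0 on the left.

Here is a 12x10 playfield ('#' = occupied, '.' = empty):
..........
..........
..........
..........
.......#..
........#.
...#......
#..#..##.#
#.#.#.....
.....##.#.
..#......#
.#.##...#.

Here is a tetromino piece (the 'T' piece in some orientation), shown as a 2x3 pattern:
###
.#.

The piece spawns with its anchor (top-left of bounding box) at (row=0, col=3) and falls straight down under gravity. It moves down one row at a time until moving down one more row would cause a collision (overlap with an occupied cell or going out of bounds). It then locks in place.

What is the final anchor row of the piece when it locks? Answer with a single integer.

Answer: 5

Derivation:
Spawn at (row=0, col=3). Try each row:
  row 0: fits
  row 1: fits
  row 2: fits
  row 3: fits
  row 4: fits
  row 5: fits
  row 6: blocked -> lock at row 5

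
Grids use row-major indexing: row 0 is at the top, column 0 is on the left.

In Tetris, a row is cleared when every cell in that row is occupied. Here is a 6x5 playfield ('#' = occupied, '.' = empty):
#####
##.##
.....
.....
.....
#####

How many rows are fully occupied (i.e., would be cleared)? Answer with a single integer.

Check each row:
  row 0: 0 empty cells -> FULL (clear)
  row 1: 1 empty cell -> not full
  row 2: 5 empty cells -> not full
  row 3: 5 empty cells -> not full
  row 4: 5 empty cells -> not full
  row 5: 0 empty cells -> FULL (clear)
Total rows cleared: 2

Answer: 2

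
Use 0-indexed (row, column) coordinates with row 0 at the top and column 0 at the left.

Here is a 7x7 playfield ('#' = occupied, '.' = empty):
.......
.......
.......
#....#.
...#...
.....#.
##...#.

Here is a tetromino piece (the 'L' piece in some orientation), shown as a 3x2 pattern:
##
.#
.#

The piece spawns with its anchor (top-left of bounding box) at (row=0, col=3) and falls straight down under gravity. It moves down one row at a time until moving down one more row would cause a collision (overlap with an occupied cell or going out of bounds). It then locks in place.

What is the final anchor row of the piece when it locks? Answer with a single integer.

Answer: 3

Derivation:
Spawn at (row=0, col=3). Try each row:
  row 0: fits
  row 1: fits
  row 2: fits
  row 3: fits
  row 4: blocked -> lock at row 3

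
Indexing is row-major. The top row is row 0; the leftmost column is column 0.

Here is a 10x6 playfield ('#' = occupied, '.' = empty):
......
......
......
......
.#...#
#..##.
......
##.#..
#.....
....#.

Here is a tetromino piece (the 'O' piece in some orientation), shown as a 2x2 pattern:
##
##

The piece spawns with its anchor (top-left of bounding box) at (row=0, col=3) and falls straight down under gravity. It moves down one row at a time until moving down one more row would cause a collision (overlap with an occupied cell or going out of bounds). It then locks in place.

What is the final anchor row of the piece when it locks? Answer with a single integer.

Spawn at (row=0, col=3). Try each row:
  row 0: fits
  row 1: fits
  row 2: fits
  row 3: fits
  row 4: blocked -> lock at row 3

Answer: 3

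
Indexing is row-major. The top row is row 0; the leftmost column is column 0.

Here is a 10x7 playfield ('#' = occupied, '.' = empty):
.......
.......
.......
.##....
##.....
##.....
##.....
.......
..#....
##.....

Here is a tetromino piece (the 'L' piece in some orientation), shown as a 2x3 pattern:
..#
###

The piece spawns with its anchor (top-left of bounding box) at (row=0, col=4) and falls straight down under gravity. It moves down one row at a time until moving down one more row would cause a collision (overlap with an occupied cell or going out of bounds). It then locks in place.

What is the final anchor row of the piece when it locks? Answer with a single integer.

Spawn at (row=0, col=4). Try each row:
  row 0: fits
  row 1: fits
  row 2: fits
  row 3: fits
  row 4: fits
  row 5: fits
  row 6: fits
  row 7: fits
  row 8: fits
  row 9: blocked -> lock at row 8

Answer: 8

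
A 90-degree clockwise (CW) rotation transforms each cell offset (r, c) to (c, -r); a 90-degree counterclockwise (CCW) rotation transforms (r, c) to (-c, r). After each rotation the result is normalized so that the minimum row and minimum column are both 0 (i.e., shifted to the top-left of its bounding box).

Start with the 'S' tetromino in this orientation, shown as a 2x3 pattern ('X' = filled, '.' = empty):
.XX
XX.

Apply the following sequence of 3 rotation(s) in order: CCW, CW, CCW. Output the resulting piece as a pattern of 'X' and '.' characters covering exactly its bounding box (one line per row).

Start:
.XX
XX.
After rotation 1 (CCW):
X.
XX
.X
After rotation 2 (CW):
.XX
XX.
After rotation 3 (CCW):
X.
XX
.X

Answer: X.
XX
.X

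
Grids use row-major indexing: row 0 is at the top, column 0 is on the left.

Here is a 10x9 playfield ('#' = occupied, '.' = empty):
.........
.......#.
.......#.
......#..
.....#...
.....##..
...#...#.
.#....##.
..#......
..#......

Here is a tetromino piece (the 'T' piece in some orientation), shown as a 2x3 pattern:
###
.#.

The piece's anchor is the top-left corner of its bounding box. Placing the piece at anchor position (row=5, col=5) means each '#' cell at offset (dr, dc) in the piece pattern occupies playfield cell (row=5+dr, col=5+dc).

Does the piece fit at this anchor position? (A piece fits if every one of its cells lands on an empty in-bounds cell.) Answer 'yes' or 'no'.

Answer: no

Derivation:
Check each piece cell at anchor (5, 5):
  offset (0,0) -> (5,5): occupied ('#') -> FAIL
  offset (0,1) -> (5,6): occupied ('#') -> FAIL
  offset (0,2) -> (5,7): empty -> OK
  offset (1,1) -> (6,6): empty -> OK
All cells valid: no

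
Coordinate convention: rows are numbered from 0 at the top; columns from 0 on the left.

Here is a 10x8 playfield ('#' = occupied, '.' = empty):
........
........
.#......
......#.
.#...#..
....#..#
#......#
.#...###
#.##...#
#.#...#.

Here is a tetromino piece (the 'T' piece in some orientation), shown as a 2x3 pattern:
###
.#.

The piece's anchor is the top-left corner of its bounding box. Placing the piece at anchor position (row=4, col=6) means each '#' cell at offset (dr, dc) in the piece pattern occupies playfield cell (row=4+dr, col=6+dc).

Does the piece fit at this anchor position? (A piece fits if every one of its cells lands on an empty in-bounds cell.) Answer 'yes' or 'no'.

Answer: no

Derivation:
Check each piece cell at anchor (4, 6):
  offset (0,0) -> (4,6): empty -> OK
  offset (0,1) -> (4,7): empty -> OK
  offset (0,2) -> (4,8): out of bounds -> FAIL
  offset (1,1) -> (5,7): occupied ('#') -> FAIL
All cells valid: no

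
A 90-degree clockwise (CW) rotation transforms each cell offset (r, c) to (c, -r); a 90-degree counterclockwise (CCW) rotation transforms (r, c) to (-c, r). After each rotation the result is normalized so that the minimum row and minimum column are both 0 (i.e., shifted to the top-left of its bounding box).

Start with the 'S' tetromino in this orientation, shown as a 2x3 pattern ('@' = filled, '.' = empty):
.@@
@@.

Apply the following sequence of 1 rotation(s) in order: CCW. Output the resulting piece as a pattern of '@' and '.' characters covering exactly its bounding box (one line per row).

Answer: @.
@@
.@

Derivation:
Start:
.@@
@@.
After rotation 1 (CCW):
@.
@@
.@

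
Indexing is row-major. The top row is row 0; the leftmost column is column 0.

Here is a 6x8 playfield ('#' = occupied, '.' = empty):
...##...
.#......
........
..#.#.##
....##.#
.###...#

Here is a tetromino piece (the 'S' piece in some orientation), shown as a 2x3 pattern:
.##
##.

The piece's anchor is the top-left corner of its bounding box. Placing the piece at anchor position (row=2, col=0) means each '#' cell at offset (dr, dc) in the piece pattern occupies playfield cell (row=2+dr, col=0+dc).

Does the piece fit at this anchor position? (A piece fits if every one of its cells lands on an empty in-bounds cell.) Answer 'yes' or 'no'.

Check each piece cell at anchor (2, 0):
  offset (0,1) -> (2,1): empty -> OK
  offset (0,2) -> (2,2): empty -> OK
  offset (1,0) -> (3,0): empty -> OK
  offset (1,1) -> (3,1): empty -> OK
All cells valid: yes

Answer: yes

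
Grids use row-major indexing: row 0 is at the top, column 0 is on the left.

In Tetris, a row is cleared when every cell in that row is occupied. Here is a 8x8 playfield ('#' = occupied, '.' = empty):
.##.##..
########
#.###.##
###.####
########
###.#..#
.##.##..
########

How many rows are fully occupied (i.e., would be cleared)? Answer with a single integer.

Answer: 3

Derivation:
Check each row:
  row 0: 4 empty cells -> not full
  row 1: 0 empty cells -> FULL (clear)
  row 2: 2 empty cells -> not full
  row 3: 1 empty cell -> not full
  row 4: 0 empty cells -> FULL (clear)
  row 5: 3 empty cells -> not full
  row 6: 4 empty cells -> not full
  row 7: 0 empty cells -> FULL (clear)
Total rows cleared: 3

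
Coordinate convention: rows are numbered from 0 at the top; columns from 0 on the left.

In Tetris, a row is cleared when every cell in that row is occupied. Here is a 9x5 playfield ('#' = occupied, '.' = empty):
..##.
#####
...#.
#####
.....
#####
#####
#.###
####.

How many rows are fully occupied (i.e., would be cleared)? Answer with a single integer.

Check each row:
  row 0: 3 empty cells -> not full
  row 1: 0 empty cells -> FULL (clear)
  row 2: 4 empty cells -> not full
  row 3: 0 empty cells -> FULL (clear)
  row 4: 5 empty cells -> not full
  row 5: 0 empty cells -> FULL (clear)
  row 6: 0 empty cells -> FULL (clear)
  row 7: 1 empty cell -> not full
  row 8: 1 empty cell -> not full
Total rows cleared: 4

Answer: 4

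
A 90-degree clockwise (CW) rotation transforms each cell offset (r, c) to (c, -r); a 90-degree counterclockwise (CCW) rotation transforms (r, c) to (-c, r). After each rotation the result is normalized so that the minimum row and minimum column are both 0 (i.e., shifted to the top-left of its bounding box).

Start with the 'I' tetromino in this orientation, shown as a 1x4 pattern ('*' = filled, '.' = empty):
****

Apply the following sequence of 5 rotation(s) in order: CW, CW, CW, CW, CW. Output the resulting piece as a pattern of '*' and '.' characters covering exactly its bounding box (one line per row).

Start:
****
After rotation 1 (CW):
*
*
*
*
After rotation 2 (CW):
****
After rotation 3 (CW):
*
*
*
*
After rotation 4 (CW):
****
After rotation 5 (CW):
*
*
*
*

Answer: *
*
*
*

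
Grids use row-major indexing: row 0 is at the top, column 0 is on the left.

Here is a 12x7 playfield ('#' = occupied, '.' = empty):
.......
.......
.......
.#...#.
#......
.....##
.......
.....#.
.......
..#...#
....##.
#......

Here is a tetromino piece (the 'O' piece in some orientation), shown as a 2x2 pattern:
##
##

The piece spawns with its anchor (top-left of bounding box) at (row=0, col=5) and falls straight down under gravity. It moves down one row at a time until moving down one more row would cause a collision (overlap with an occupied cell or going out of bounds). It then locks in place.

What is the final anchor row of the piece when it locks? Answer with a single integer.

Spawn at (row=0, col=5). Try each row:
  row 0: fits
  row 1: fits
  row 2: blocked -> lock at row 1

Answer: 1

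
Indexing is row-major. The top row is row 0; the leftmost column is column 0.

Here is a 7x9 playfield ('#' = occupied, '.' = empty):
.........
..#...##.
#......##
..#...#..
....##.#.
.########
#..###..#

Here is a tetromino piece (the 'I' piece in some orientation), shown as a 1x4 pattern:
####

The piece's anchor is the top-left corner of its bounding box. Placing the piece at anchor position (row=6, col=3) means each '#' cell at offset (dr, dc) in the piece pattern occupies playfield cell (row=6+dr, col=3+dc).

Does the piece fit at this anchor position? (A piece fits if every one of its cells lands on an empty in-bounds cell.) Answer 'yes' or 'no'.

Check each piece cell at anchor (6, 3):
  offset (0,0) -> (6,3): occupied ('#') -> FAIL
  offset (0,1) -> (6,4): occupied ('#') -> FAIL
  offset (0,2) -> (6,5): occupied ('#') -> FAIL
  offset (0,3) -> (6,6): empty -> OK
All cells valid: no

Answer: no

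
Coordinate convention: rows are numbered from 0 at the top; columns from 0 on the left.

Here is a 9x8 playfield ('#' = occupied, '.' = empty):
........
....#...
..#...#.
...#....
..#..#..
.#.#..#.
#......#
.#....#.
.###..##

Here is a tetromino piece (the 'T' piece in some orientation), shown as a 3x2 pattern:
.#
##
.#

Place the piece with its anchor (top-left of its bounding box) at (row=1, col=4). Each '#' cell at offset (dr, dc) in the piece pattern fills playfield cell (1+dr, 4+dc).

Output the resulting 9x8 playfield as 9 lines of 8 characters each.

Answer: ........
....##..
..#.###.
...#.#..
..#..#..
.#.#..#.
#......#
.#....#.
.###..##

Derivation:
Fill (1+0,4+1) = (1,5)
Fill (1+1,4+0) = (2,4)
Fill (1+1,4+1) = (2,5)
Fill (1+2,4+1) = (3,5)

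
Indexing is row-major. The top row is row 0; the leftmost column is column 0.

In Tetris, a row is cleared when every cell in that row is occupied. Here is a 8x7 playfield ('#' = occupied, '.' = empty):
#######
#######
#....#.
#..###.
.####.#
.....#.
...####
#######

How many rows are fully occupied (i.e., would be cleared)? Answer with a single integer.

Check each row:
  row 0: 0 empty cells -> FULL (clear)
  row 1: 0 empty cells -> FULL (clear)
  row 2: 5 empty cells -> not full
  row 3: 3 empty cells -> not full
  row 4: 2 empty cells -> not full
  row 5: 6 empty cells -> not full
  row 6: 3 empty cells -> not full
  row 7: 0 empty cells -> FULL (clear)
Total rows cleared: 3

Answer: 3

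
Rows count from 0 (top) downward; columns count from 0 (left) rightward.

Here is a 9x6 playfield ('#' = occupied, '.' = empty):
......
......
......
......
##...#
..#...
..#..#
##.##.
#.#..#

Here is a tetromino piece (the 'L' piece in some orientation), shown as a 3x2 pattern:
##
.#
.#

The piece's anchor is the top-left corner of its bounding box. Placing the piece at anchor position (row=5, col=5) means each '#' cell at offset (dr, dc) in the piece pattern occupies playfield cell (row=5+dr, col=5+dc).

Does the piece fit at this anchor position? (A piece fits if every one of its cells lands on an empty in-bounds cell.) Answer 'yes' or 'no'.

Check each piece cell at anchor (5, 5):
  offset (0,0) -> (5,5): empty -> OK
  offset (0,1) -> (5,6): out of bounds -> FAIL
  offset (1,1) -> (6,6): out of bounds -> FAIL
  offset (2,1) -> (7,6): out of bounds -> FAIL
All cells valid: no

Answer: no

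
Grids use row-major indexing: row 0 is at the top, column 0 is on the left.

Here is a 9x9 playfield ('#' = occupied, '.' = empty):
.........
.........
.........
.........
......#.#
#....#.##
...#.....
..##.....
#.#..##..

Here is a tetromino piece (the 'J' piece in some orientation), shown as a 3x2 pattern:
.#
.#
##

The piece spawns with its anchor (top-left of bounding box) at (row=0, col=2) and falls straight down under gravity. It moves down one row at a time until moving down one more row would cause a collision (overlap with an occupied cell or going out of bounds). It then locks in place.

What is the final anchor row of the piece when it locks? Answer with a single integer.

Answer: 3

Derivation:
Spawn at (row=0, col=2). Try each row:
  row 0: fits
  row 1: fits
  row 2: fits
  row 3: fits
  row 4: blocked -> lock at row 3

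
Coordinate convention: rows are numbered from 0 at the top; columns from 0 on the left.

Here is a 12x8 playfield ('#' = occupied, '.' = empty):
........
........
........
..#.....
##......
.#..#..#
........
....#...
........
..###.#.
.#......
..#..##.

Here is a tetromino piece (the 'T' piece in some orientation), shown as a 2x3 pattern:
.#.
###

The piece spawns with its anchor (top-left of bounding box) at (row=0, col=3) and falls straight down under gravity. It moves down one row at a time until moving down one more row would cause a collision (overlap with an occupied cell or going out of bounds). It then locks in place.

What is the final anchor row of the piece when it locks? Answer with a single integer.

Answer: 3

Derivation:
Spawn at (row=0, col=3). Try each row:
  row 0: fits
  row 1: fits
  row 2: fits
  row 3: fits
  row 4: blocked -> lock at row 3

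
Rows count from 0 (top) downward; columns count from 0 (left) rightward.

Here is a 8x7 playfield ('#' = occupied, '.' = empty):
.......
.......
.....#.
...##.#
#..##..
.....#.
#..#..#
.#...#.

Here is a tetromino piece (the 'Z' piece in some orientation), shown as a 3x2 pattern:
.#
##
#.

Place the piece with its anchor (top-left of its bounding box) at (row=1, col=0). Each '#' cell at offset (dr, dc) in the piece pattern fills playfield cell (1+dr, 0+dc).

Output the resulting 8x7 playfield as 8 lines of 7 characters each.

Answer: .......
.#.....
##...#.
#..##.#
#..##..
.....#.
#..#..#
.#...#.

Derivation:
Fill (1+0,0+1) = (1,1)
Fill (1+1,0+0) = (2,0)
Fill (1+1,0+1) = (2,1)
Fill (1+2,0+0) = (3,0)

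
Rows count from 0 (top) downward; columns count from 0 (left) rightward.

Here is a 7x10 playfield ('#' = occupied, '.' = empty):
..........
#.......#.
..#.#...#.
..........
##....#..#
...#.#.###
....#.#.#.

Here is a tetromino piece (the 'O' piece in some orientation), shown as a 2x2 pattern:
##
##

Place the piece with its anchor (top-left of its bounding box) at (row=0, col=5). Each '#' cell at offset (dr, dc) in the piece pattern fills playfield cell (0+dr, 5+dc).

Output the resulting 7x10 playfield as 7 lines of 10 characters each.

Answer: .....##...
#....##.#.
..#.#...#.
..........
##....#..#
...#.#.###
....#.#.#.

Derivation:
Fill (0+0,5+0) = (0,5)
Fill (0+0,5+1) = (0,6)
Fill (0+1,5+0) = (1,5)
Fill (0+1,5+1) = (1,6)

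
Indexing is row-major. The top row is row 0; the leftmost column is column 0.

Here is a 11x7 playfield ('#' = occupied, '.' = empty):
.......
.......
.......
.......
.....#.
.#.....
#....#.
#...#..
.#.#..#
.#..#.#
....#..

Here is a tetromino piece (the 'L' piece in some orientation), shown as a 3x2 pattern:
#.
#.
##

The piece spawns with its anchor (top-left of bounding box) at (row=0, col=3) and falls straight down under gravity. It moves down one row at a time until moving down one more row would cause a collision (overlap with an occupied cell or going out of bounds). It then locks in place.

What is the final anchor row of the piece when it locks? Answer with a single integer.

Spawn at (row=0, col=3). Try each row:
  row 0: fits
  row 1: fits
  row 2: fits
  row 3: fits
  row 4: fits
  row 5: blocked -> lock at row 4

Answer: 4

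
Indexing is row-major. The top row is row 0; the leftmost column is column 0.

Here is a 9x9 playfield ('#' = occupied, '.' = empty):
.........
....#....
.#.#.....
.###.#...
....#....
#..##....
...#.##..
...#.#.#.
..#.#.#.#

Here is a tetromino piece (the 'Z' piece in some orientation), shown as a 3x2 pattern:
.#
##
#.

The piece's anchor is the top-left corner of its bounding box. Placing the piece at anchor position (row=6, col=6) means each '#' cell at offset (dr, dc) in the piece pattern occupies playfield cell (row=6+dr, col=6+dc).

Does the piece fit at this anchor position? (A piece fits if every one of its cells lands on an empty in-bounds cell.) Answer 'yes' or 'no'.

Check each piece cell at anchor (6, 6):
  offset (0,1) -> (6,7): empty -> OK
  offset (1,0) -> (7,6): empty -> OK
  offset (1,1) -> (7,7): occupied ('#') -> FAIL
  offset (2,0) -> (8,6): occupied ('#') -> FAIL
All cells valid: no

Answer: no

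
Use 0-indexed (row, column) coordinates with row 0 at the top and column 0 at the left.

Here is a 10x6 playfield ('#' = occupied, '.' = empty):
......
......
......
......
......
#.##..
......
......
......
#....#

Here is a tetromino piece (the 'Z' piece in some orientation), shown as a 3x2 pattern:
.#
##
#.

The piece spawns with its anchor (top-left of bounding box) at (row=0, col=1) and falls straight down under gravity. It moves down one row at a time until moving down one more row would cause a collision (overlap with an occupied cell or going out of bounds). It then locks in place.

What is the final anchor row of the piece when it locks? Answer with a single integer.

Answer: 3

Derivation:
Spawn at (row=0, col=1). Try each row:
  row 0: fits
  row 1: fits
  row 2: fits
  row 3: fits
  row 4: blocked -> lock at row 3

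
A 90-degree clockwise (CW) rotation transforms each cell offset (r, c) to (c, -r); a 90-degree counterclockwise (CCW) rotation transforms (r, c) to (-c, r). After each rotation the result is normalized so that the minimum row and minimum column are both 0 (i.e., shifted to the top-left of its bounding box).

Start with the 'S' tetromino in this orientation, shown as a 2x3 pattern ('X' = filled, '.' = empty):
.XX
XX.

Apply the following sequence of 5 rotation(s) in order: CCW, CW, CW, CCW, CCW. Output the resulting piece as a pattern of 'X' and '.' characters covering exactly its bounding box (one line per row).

Answer: X.
XX
.X

Derivation:
Start:
.XX
XX.
After rotation 1 (CCW):
X.
XX
.X
After rotation 2 (CW):
.XX
XX.
After rotation 3 (CW):
X.
XX
.X
After rotation 4 (CCW):
.XX
XX.
After rotation 5 (CCW):
X.
XX
.X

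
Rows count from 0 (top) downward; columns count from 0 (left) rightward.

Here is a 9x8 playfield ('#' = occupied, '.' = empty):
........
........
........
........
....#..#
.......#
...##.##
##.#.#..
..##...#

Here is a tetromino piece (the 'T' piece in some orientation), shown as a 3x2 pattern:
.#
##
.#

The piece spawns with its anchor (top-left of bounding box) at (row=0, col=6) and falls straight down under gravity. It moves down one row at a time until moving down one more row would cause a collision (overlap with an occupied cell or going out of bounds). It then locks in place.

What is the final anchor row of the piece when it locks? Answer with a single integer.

Answer: 1

Derivation:
Spawn at (row=0, col=6). Try each row:
  row 0: fits
  row 1: fits
  row 2: blocked -> lock at row 1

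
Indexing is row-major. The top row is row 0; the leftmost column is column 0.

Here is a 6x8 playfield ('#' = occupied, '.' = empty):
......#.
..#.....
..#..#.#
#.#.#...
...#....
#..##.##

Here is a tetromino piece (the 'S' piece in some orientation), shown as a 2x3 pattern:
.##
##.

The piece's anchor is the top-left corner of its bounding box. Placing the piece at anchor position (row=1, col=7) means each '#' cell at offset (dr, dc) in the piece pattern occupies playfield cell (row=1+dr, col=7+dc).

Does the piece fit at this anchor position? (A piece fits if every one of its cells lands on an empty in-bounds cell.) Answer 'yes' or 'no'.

Answer: no

Derivation:
Check each piece cell at anchor (1, 7):
  offset (0,1) -> (1,8): out of bounds -> FAIL
  offset (0,2) -> (1,9): out of bounds -> FAIL
  offset (1,0) -> (2,7): occupied ('#') -> FAIL
  offset (1,1) -> (2,8): out of bounds -> FAIL
All cells valid: no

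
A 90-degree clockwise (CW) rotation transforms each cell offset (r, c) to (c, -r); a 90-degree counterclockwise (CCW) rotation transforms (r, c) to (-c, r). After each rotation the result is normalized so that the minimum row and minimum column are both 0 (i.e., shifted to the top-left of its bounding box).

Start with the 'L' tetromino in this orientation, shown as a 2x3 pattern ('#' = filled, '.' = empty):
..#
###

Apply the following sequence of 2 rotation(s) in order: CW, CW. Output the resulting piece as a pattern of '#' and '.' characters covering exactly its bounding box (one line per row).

Answer: ###
#..

Derivation:
Start:
..#
###
After rotation 1 (CW):
#.
#.
##
After rotation 2 (CW):
###
#..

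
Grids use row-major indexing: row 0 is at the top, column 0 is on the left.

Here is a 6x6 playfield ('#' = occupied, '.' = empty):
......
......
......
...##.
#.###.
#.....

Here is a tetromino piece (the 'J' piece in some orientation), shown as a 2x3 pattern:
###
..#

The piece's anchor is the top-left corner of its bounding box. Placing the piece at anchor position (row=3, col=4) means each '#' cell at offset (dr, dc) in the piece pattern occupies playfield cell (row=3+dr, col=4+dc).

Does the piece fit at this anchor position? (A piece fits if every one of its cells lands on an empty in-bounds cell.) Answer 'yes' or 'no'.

Check each piece cell at anchor (3, 4):
  offset (0,0) -> (3,4): occupied ('#') -> FAIL
  offset (0,1) -> (3,5): empty -> OK
  offset (0,2) -> (3,6): out of bounds -> FAIL
  offset (1,2) -> (4,6): out of bounds -> FAIL
All cells valid: no

Answer: no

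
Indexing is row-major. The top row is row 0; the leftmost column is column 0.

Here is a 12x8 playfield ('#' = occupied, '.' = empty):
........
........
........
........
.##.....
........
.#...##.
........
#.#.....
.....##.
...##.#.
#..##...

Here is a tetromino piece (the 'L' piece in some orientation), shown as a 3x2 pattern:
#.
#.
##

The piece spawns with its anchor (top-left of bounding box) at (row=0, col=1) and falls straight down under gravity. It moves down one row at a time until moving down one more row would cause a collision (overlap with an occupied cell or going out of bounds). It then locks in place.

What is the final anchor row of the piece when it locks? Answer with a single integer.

Answer: 1

Derivation:
Spawn at (row=0, col=1). Try each row:
  row 0: fits
  row 1: fits
  row 2: blocked -> lock at row 1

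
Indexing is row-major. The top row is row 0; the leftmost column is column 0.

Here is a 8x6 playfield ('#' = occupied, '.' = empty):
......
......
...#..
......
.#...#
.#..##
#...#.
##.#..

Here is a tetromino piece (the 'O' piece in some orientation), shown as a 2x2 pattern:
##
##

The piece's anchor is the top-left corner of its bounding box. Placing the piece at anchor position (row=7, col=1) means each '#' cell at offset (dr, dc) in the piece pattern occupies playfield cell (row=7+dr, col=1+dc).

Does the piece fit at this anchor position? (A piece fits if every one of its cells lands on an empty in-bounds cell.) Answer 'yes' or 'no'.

Answer: no

Derivation:
Check each piece cell at anchor (7, 1):
  offset (0,0) -> (7,1): occupied ('#') -> FAIL
  offset (0,1) -> (7,2): empty -> OK
  offset (1,0) -> (8,1): out of bounds -> FAIL
  offset (1,1) -> (8,2): out of bounds -> FAIL
All cells valid: no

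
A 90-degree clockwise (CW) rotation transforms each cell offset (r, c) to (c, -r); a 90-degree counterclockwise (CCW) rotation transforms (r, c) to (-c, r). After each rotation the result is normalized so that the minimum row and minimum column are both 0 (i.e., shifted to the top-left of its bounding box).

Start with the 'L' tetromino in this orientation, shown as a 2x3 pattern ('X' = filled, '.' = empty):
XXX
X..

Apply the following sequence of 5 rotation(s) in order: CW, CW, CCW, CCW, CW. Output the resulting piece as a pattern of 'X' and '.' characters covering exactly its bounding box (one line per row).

Start:
XXX
X..
After rotation 1 (CW):
XX
.X
.X
After rotation 2 (CW):
..X
XXX
After rotation 3 (CCW):
XX
.X
.X
After rotation 4 (CCW):
XXX
X..
After rotation 5 (CW):
XX
.X
.X

Answer: XX
.X
.X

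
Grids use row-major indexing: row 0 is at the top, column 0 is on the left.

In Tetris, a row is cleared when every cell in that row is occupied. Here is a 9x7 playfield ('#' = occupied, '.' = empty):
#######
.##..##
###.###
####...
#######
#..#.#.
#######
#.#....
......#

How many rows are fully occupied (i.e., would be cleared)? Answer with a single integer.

Check each row:
  row 0: 0 empty cells -> FULL (clear)
  row 1: 3 empty cells -> not full
  row 2: 1 empty cell -> not full
  row 3: 3 empty cells -> not full
  row 4: 0 empty cells -> FULL (clear)
  row 5: 4 empty cells -> not full
  row 6: 0 empty cells -> FULL (clear)
  row 7: 5 empty cells -> not full
  row 8: 6 empty cells -> not full
Total rows cleared: 3

Answer: 3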